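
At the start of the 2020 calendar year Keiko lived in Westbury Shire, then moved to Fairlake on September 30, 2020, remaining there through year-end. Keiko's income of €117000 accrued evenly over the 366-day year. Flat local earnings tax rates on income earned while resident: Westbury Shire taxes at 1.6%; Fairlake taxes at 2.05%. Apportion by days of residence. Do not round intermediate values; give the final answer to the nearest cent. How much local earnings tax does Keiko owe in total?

Westbury Shire, January 1 – September 29, 2020: 273 days → €117000 × 1.6% × 273/366 = €1396.3279
Fairlake, September 30 – December 31, 2020: 93 days → €117000 × 2.05% × 93/366 = €609.4549
Total = €2005.7828

€2005.78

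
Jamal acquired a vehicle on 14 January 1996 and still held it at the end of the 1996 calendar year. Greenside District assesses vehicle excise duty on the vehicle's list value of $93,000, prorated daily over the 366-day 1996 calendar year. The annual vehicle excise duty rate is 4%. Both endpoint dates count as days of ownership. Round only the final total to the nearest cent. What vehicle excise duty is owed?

Days held (14 January – 31 December 1996): 353 out of 366
Tax = $93,000 × 4% × 353/366 = $3,587.8689

$3,587.87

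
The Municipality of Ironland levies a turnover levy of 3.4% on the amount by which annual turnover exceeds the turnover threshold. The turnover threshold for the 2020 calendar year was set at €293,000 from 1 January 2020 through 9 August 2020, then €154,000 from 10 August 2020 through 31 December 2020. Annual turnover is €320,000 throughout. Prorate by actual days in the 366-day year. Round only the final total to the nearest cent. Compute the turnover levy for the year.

1 January – 9 August 2020: 222 days, exemption €293,000 → (€320,000 − €293,000) × 3.4% × 222/366 = €556.8197
10 August – 31 December 2020: 144 days, exemption €154,000 → (€320,000 − €154,000) × 3.4% × 144/366 = €2,220.5902
Total = €2,777.4098

€2,777.41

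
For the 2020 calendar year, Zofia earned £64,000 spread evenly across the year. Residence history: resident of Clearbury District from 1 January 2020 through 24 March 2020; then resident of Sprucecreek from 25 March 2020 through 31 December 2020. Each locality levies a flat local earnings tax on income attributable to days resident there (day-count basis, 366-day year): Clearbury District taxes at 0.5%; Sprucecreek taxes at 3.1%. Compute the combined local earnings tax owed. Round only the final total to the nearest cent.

Clearbury District, 1 January – 24 March 2020: 84 days → £64,000 × 0.5% × 84/366 = £73.4426
Sprucecreek, 25 March – 31 December 2020: 282 days → £64,000 × 3.1% × 282/366 = £1,528.6557
Total = £1,602.0984

£1,602.10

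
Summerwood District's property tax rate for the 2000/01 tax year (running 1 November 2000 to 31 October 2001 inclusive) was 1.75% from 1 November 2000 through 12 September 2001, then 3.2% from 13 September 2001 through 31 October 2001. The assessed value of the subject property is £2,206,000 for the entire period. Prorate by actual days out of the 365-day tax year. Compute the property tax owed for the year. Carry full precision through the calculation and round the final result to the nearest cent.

£42,899.15

1 November 2000 – 12 September 2001: 316 days at 1.75% → £2,206,000 × 1.75% × 316/365 = £33,422.4110
13 September – 31 October 2001: 49 days at 3.2% → £2,206,000 × 3.2% × 49/365 = £9,476.7342
Total = £42,899.1452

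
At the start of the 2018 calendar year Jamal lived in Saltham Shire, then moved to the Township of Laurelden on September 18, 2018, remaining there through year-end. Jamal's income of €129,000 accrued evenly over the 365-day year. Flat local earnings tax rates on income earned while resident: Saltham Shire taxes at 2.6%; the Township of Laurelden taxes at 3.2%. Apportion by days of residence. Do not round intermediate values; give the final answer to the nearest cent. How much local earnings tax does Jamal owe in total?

€3,576.66

Saltham Shire, January 1 – September 17, 2018: 260 days → €129,000 × 2.6% × 260/365 = €2,389.1507
The Township of Laurelden, September 18 – December 31, 2018: 105 days → €129,000 × 3.2% × 105/365 = €1,187.5068
Total = €3,576.6575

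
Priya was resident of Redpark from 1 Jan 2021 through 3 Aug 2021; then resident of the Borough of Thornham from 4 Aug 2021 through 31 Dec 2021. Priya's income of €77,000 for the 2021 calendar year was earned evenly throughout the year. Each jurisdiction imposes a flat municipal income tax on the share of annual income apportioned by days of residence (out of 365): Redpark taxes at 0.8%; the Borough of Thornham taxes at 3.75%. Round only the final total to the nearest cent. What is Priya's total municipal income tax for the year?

Redpark, 1 Jan – 3 Aug 2021: 215 days → €77,000 × 0.8% × 215/365 = €362.8493
The Borough of Thornham, 4 Aug – 31 Dec 2021: 150 days → €77,000 × 3.75% × 150/365 = €1,186.6438
Total = €1,549.4932

€1,549.49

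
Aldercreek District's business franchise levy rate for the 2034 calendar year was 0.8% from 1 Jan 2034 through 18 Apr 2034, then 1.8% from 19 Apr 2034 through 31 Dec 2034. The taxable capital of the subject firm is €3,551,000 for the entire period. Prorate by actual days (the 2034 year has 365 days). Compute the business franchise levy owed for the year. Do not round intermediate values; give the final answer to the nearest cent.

1 Jan – 18 Apr 2034: 108 days at 0.8% → €3,551,000 × 0.8% × 108/365 = €8,405.6548
19 Apr – 31 Dec 2034: 257 days at 1.8% → €3,551,000 × 1.8% × 257/365 = €45,005.2767
Total = €53,410.9315

€53,410.93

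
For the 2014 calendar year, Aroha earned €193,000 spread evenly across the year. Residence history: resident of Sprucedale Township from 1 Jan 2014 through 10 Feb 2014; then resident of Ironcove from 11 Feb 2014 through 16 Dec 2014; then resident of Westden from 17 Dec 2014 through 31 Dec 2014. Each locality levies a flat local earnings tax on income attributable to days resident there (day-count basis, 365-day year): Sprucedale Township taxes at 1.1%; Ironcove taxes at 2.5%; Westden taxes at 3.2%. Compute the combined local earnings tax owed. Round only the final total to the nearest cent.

Sprucedale Township, 1 Jan – 10 Feb 2014: 41 days → €193,000 × 1.1% × 41/365 = €238.4740
Ironcove, 11 Feb – 16 Dec 2014: 309 days → €193,000 × 2.5% × 309/365 = €4,084.7260
Westden, 17 Dec – 31 Dec 2014: 15 days → €193,000 × 3.2% × 15/365 = €253.8082
Total = €4,577.0082

€4,577.01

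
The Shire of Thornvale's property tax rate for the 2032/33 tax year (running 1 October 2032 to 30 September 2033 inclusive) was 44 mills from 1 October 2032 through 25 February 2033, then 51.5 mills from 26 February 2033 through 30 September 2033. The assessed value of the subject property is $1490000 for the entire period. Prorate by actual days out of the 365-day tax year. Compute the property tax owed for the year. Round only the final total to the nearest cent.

1 October 2032 – 25 February 2033: 148 days at 44 mills → $1490000 × 4.4% × 148/365 = $26583.2329
26 February – 30 September 2033: 217 days at 51.5 mills → $1490000 × 5.15% × 217/365 = $45620.5342
Total = $72203.7671

$72203.77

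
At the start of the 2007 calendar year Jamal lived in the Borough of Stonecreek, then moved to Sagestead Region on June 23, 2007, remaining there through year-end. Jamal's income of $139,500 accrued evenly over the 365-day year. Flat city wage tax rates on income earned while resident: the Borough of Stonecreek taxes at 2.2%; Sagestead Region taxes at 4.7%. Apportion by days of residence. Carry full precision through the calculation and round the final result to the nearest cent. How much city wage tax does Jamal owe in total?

The Borough of Stonecreek, January 1 – June 22, 2007: 173 days → $139,500 × 2.2% × 173/365 = $1,454.6219
Sagestead Region, June 23 – December 31, 2007: 192 days → $139,500 × 4.7% × 192/365 = $3,448.8986
Total = $4,903.5205

$4,903.52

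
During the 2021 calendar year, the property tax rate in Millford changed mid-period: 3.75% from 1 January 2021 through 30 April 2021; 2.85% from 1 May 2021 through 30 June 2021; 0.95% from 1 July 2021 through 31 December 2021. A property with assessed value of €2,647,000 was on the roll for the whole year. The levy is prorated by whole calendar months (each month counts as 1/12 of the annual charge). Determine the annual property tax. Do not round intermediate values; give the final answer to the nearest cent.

€58,234.00

1 January – 30 April 2021: 4 months at 3.75% → €2,647,000 × 3.75% × 4/12 = €33,087.5000
1 May – 30 June 2021: 2 months at 2.85% → €2,647,000 × 2.85% × 2/12 = €12,573.2500
1 July – 31 December 2021: 6 months at 0.95% → €2,647,000 × 0.95% × 6/12 = €12,573.2500
Total = €58,234.0000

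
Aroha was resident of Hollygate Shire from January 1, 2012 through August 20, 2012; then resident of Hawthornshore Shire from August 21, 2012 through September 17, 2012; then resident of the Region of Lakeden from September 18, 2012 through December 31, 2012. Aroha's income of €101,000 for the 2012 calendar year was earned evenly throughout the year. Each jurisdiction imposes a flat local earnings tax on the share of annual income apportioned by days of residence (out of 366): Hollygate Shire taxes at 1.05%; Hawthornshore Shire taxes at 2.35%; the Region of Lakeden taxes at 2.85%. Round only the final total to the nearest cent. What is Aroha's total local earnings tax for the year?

Hollygate Shire, January 1 – August 20, 2012: 233 days → €101,000 × 1.05% × 233/366 = €675.1270
Hawthornshore Shire, August 21 – September 17, 2012: 28 days → €101,000 × 2.35% × 28/366 = €181.5792
The Region of Lakeden, September 18 – December 31, 2012: 105 days → €101,000 × 2.85% × 105/366 = €825.7992
Total = €1,682.5055

€1,682.51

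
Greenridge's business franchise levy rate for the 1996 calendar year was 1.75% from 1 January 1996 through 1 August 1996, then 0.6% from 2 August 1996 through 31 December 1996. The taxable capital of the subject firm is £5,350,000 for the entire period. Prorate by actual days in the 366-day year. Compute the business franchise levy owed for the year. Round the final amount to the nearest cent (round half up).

1 January – 1 August 1996: 214 days at 1.75% → £5,350,000 × 1.75% × 214/366 = £54,742.4863
2 August – 31 December 1996: 152 days at 0.6% → £5,350,000 × 0.6% × 152/366 = £13,331.1475
Total = £68,073.6339

£68,073.63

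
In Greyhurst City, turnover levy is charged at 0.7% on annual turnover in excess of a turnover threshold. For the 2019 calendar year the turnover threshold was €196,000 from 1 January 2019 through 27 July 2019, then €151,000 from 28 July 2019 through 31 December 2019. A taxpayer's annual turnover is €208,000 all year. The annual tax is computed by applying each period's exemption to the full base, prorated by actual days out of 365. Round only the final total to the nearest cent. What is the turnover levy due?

€219.49

1 January – 27 July 2019: 208 days, exemption €196,000 → (€208,000 − €196,000) × 0.7% × 208/365 = €47.8685
28 July – 31 December 2019: 157 days, exemption €151,000 → (€208,000 − €151,000) × 0.7% × 157/365 = €171.6247
Total = €219.4932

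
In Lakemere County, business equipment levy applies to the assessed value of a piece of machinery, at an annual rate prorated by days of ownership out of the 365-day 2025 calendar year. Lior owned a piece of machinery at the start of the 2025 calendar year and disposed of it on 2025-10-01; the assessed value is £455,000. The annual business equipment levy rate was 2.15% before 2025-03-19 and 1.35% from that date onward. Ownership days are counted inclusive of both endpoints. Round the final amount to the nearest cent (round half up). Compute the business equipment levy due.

£5,378.97

2025-01-01 to 2025-03-18: 77 days at 2.15% → £455,000 × 2.15% × 77/365 = £2,063.7055
2025-03-19 to 2025-10-01: 197 days at 1.35% → £455,000 × 1.35% × 197/365 = £3,315.2671
Total = £5,378.9726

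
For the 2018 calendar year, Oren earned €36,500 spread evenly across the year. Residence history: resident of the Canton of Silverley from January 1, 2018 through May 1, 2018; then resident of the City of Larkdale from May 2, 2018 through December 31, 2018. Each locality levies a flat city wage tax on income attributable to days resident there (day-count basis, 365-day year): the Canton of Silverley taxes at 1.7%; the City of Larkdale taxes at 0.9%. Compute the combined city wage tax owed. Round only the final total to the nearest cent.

€425.30

The Canton of Silverley, January 1 – May 1, 2018: 121 days → €36,500 × 1.7% × 121/365 = €205.7000
The City of Larkdale, May 2 – December 31, 2018: 244 days → €36,500 × 0.9% × 244/365 = €219.6000
Total = €425.3000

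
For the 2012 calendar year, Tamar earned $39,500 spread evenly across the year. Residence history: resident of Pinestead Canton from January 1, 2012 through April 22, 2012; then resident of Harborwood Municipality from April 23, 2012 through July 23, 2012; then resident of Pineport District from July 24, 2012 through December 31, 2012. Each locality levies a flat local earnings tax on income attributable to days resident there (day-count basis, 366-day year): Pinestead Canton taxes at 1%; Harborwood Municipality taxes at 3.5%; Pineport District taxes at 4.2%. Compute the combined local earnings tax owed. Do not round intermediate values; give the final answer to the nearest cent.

Pinestead Canton, January 1 – April 22, 2012: 113 days → $39,500 × 1% × 113/366 = $121.9536
Harborwood Municipality, April 23 – July 23, 2012: 92 days → $39,500 × 3.5% × 92/366 = $347.5137
Pineport District, July 24 – December 31, 2012: 161 days → $39,500 × 4.2% × 161/366 = $729.7787
Total = $1,199.2459

$1,199.25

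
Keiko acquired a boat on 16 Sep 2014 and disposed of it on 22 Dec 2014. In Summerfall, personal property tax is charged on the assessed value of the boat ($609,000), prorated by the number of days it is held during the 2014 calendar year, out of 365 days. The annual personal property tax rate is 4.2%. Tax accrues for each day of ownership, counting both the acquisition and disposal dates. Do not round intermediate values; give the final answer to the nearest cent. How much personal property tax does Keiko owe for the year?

$6,867.52

Days held (16 Sep – 22 Dec 2014): 98 out of 365
Tax = $609,000 × 4.2% × 98/365 = $6,867.5178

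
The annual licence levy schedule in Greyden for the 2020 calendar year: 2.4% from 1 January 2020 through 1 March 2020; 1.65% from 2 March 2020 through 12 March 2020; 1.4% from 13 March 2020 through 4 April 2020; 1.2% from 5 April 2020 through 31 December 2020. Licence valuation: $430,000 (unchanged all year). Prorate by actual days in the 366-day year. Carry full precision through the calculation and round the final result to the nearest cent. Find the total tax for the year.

$6,132.20

1 January – 1 March 2020: 61 days at 2.4% → $430,000 × 2.4% × 61/366 = $1,720.0000
2 March – 12 March 2020: 11 days at 1.65% → $430,000 × 1.65% × 11/366 = $213.2377
13 March – 4 April 2020: 23 days at 1.4% → $430,000 × 1.4% × 23/366 = $378.3060
5 April – 31 December 2020: 271 days at 1.2% → $430,000 × 1.2% × 271/366 = $3,820.6557
Total = $6,132.1995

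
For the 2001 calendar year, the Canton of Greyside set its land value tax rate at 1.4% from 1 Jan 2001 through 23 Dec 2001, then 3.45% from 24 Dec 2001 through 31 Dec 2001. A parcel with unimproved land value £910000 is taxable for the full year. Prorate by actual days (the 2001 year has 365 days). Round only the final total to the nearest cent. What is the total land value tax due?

1 Jan – 23 Dec 2001: 357 days at 1.4% → £910000 × 1.4% × 357/365 = £12460.7671
24 Dec – 31 Dec 2001: 8 days at 3.45% → £910000 × 3.45% × 8/365 = £688.1096
Total = £13148.8767

£13148.88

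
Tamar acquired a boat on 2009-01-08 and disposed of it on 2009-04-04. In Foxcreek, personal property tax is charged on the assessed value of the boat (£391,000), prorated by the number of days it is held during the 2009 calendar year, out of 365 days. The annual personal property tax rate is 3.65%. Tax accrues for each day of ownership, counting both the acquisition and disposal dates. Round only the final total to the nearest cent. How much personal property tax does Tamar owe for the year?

Days held (2009-01-08 to 2009-04-04): 87 out of 365
Tax = £391,000 × 3.65% × 87/365 = £3,401.7000

£3,401.70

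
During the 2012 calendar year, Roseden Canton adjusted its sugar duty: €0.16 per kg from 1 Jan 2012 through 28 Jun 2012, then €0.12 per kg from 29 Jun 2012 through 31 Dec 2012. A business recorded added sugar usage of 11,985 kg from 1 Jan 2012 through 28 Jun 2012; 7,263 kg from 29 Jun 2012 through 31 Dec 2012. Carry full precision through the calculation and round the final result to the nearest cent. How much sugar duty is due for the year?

€2789.16

1 Jan – 28 Jun 2012: 11,985 kg at €0.16/kg → €1917.60
29 Jun – 31 Dec 2012: 7,263 kg at €0.12/kg → €871.56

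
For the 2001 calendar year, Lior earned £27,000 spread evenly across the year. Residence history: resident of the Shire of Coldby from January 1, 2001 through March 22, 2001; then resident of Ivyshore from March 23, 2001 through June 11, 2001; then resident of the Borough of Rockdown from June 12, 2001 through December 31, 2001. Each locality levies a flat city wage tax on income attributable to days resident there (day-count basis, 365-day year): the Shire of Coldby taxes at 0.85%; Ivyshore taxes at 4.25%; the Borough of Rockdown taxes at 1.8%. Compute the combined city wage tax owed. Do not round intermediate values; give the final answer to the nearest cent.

The Shire of Coldby, January 1 – March 22, 2001: 81 days → £27,000 × 0.85% × 81/365 = £50.9301
Ivyshore, March 23 – June 11, 2001: 81 days → £27,000 × 4.25% × 81/365 = £254.6507
The Borough of Rockdown, June 12 – December 31, 2001: 203 days → £27,000 × 1.8% × 203/365 = £270.2959
Total = £575.8767

£575.88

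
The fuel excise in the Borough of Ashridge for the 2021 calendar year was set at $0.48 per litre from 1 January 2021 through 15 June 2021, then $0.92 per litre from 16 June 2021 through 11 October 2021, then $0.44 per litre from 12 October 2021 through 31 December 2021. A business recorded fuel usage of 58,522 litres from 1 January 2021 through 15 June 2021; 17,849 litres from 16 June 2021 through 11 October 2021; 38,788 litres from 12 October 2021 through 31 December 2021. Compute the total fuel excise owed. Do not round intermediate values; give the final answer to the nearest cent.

$61,578.36

1 January – 15 June 2021: 58,522 litres at $0.48/litre → $28,090.56
16 June – 11 October 2021: 17,849 litres at $0.92/litre → $16,421.08
12 October – 31 December 2021: 38,788 litres at $0.44/litre → $17,066.72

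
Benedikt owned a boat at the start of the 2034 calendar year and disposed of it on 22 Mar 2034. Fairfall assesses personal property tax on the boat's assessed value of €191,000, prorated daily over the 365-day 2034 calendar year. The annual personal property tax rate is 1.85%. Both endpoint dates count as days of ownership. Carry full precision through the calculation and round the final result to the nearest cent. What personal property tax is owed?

€784.15

Days held (1 Jan – 22 Mar 2034): 81 out of 365
Tax = €191,000 × 1.85% × 81/365 = €784.1466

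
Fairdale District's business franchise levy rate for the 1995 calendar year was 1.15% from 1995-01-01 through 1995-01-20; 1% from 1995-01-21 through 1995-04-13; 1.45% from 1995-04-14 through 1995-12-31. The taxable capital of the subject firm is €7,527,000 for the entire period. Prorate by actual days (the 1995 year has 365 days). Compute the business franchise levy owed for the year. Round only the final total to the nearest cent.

1995-01-01 to 1995-01-20: 20 days at 1.15% → €7,527,000 × 1.15% × 20/365 = €4,743.0411
1995-01-21 to 1995-04-13: 83 days at 1% → €7,527,000 × 1% × 83/365 = €17,116.1918
1995-04-14 to 1995-12-31: 262 days at 1.45% → €7,527,000 × 1.45% × 262/365 = €78,342.6658
Total = €100,201.8986

€100,201.90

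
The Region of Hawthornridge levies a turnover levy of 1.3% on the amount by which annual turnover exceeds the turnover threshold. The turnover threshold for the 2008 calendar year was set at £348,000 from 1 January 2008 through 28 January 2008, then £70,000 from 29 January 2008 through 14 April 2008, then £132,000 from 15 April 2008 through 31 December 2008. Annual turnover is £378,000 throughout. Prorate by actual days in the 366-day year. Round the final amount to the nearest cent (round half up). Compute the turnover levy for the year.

£3,152.75

1 January – 28 January 2008: 28 days, exemption £348,000 → (£378,000 − £348,000) × 1.3% × 28/366 = £29.8361
29 January – 14 April 2008: 77 days, exemption £70,000 → (£378,000 − £70,000) × 1.3% × 77/366 = £842.3716
15 April – 31 December 2008: 261 days, exemption £132,000 → (£378,000 − £132,000) × 1.3% × 261/366 = £2,280.5410
Total = £3,152.7486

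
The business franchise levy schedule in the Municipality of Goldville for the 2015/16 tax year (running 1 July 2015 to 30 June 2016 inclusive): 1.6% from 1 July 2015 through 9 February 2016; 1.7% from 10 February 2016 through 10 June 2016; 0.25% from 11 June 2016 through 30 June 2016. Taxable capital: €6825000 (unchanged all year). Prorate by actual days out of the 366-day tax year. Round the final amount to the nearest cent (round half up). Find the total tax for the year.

€106440.16

1 July 2015 – 9 February 2016: 224 days at 1.6% → €6825000 × 1.6% × 224/366 = €66832.7869
10 February – 10 June 2016: 122 days at 1.7% → €6825000 × 1.7% × 122/366 = €38675.0000
11 June – 30 June 2016: 20 days at 0.25% → €6825000 × 0.25% × 20/366 = €932.3770
Total = €106440.1639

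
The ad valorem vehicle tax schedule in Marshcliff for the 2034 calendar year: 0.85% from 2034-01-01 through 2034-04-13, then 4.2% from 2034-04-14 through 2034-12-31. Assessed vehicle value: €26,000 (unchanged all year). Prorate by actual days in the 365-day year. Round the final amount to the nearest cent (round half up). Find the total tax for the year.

2034-01-01 to 2034-04-13: 103 days at 0.85% → €26,000 × 0.85% × 103/365 = €62.3644
2034-04-14 to 2034-12-31: 262 days at 4.2% → €26,000 × 4.2% × 262/365 = €783.8466
Total = €846.2110

€846.21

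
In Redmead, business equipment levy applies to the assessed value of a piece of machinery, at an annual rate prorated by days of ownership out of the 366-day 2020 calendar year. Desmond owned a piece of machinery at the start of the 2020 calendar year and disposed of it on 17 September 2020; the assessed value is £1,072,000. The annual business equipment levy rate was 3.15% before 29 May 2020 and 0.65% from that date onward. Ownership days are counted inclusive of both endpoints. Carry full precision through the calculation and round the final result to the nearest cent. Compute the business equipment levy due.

1 January – 28 May 2020: 149 days at 3.15% → £1,072,000 × 3.15% × 149/366 = £13,747.0820
29 May – 17 September 2020: 112 days at 0.65% → £1,072,000 × 0.65% × 112/366 = £2,132.2842
Total = £15,879.3661

£15,879.37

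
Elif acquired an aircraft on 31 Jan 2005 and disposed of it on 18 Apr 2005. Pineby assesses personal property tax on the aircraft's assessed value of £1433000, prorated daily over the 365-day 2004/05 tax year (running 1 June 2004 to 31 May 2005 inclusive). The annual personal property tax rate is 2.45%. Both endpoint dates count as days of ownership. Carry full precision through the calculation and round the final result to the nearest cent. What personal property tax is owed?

£7502.64

Days held (31 Jan – 18 Apr 2005): 78 out of 365
Tax = £1433000 × 2.45% × 78/365 = £7502.6384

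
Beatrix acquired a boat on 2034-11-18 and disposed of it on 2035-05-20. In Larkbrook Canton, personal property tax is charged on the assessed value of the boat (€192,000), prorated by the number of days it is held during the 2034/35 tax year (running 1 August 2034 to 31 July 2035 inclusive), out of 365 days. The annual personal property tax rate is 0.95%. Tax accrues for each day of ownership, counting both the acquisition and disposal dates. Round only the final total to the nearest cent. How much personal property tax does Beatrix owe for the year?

Days held (2034-11-18 to 2035-05-20): 184 out of 365
Tax = €192,000 × 0.95% × 184/365 = €919.4959

€919.50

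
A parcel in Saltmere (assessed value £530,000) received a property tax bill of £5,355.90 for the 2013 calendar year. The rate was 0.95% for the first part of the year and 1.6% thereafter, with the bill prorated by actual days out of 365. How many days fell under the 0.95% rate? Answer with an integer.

Let d = days at the first rate; then 365 − d days at the second rate.
£530,000 × [0.95%·d + 1.6%·(365−d)] / 365 = £5,355.90
Solving gives d = 331, so the new rate took effect on 28 November 2013.

331 days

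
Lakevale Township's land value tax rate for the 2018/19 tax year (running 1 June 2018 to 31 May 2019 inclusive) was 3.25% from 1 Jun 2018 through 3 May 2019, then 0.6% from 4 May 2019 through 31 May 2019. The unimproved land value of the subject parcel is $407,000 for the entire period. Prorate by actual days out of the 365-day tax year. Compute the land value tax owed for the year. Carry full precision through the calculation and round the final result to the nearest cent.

1 Jun 2018 – 3 May 2019: 337 days at 3.25% → $407,000 × 3.25% × 337/365 = $12,212.7877
4 May – 31 May 2019: 28 days at 0.6% → $407,000 × 0.6% × 28/365 = $187.3315
Total = $12,400.1192

$12,400.12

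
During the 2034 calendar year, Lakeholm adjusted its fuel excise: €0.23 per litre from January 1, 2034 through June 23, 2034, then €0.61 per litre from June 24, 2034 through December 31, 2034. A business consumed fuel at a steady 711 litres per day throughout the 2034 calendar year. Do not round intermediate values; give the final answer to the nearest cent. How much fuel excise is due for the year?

€111,292.83

January 1 – June 23, 2034: 174 days × 711 litres/day = 123,714 litres at €0.23/litre → €28,454.22
June 24 – December 31, 2034: 191 days × 711 litres/day = 135,801 litres at €0.61/litre → €82,838.61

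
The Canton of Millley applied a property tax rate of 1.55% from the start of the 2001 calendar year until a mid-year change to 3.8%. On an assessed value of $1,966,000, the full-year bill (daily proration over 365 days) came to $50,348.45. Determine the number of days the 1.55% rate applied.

Let d = days at the first rate; then 365 − d days at the second rate.
$1,966,000 × [1.55%·d + 3.8%·(365−d)] / 365 = $50,348.45
Solving gives d = 201, so the new rate took effect on 21 Jul 2001.

201 days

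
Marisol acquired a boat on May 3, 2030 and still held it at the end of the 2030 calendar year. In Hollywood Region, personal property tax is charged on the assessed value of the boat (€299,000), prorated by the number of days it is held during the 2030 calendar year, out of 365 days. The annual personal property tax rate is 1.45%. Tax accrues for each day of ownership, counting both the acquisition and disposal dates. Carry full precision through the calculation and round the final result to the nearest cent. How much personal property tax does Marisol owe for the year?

Days held (May 3 – December 31, 2030): 243 out of 365
Tax = €299,000 × 1.45% × 243/365 = €2,886.3740

€2,886.37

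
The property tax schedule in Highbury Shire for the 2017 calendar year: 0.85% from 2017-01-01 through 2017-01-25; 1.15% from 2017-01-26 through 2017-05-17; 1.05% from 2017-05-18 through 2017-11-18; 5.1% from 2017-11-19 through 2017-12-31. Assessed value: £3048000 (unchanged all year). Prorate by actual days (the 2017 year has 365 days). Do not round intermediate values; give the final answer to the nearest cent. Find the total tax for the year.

2017-01-01 to 2017-01-25: 25 days at 0.85% → £3048000 × 0.85% × 25/365 = £1774.5205
2017-01-26 to 2017-05-17: 112 days at 1.15% → £3048000 × 1.15% × 112/365 = £10755.6822
2017-05-18 to 2017-11-18: 185 days at 1.05% → £3048000 × 1.05% × 185/365 = £16221.2055
2017-11-19 to 2017-12-31: 43 days at 5.1% → £3048000 × 5.1% × 43/365 = £18313.0521
Total = £47064.4603

£47064.46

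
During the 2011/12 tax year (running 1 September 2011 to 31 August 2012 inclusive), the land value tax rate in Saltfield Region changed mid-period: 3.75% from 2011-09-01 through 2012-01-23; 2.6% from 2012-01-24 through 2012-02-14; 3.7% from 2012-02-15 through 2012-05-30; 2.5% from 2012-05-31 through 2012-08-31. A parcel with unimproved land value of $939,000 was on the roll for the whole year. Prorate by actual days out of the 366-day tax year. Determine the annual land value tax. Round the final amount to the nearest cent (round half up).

$31,444.95

2011-09-01 to 2012-01-23: 145 days at 3.75% → $939,000 × 3.75% × 145/366 = $13,950.3074
2012-01-24 to 2012-02-14: 22 days at 2.6% → $939,000 × 2.6% × 22/366 = $1,467.5082
2012-02-15 to 2012-05-30: 106 days at 3.7% → $939,000 × 3.7% × 106/366 = $10,062.1803
2012-05-31 to 2012-08-31: 93 days at 2.5% → $939,000 × 2.5% × 93/366 = $5,964.9590
Total = $31,444.9549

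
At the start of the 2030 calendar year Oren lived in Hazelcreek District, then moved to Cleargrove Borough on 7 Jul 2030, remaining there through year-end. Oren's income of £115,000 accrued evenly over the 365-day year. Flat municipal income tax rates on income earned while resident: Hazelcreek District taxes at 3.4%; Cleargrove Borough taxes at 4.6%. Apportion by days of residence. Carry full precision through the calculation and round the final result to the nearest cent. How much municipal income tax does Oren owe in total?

£4,582.99

Hazelcreek District, 1 Jan – 6 Jul 2030: 187 days → £115,000 × 3.4% × 187/365 = £2,003.2055
Cleargrove Borough, 7 Jul – 31 Dec 2030: 178 days → £115,000 × 4.6% × 178/365 = £2,579.7808
Total = £4,582.9863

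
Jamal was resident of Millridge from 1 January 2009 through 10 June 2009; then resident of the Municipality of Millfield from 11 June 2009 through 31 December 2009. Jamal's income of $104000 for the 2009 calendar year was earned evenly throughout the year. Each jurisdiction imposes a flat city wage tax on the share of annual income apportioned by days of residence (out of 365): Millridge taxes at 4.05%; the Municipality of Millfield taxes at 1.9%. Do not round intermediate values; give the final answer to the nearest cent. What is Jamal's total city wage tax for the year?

$2962.29

Millridge, 1 January – 10 June 2009: 161 days → $104000 × 4.05% × 161/365 = $1857.8959
The Municipality of Millfield, 11 June – 31 December 2009: 204 days → $104000 × 1.9% × 204/365 = $1104.3945
Total = $2962.2904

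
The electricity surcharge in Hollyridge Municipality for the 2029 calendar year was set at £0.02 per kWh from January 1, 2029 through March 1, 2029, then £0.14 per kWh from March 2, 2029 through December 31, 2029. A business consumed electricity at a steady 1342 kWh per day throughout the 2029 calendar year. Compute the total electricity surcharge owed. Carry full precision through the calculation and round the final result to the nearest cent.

January 1 – March 1, 2029: 60 days × 1342 kWh/day = 80,520 kWh at £0.02/kWh → £1,610.40
March 2 – December 31, 2029: 305 days × 1342 kWh/day = 409,310 kWh at £0.14/kWh → £57,303.40

£58,913.80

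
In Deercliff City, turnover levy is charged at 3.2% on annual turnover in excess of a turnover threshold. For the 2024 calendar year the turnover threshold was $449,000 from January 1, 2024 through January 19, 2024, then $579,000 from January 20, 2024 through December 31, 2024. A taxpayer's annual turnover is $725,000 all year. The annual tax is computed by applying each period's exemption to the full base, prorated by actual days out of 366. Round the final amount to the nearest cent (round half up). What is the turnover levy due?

January 1 – January 19, 2024: 19 days, exemption $449,000 → ($725,000 − $449,000) × 3.2% × 19/366 = $458.4918
January 20 – December 31, 2024: 347 days, exemption $579,000 → ($725,000 − $579,000) × 3.2% × 347/366 = $4,429.4645
Total = $4,887.9563

$4,887.96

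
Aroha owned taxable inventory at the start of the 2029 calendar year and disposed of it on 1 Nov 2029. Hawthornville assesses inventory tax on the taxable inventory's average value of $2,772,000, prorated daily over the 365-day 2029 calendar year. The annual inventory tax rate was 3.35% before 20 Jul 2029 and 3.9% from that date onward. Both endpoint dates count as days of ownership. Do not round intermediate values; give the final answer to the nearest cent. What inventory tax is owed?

1 Jan – 19 Jul 2029: 200 days at 3.35% → $2,772,000 × 3.35% × 200/365 = $50,883.2877
20 Jul – 1 Nov 2029: 105 days at 3.9% → $2,772,000 × 3.9% × 105/365 = $31,099.5616
Total = $81,982.8493

$81,982.85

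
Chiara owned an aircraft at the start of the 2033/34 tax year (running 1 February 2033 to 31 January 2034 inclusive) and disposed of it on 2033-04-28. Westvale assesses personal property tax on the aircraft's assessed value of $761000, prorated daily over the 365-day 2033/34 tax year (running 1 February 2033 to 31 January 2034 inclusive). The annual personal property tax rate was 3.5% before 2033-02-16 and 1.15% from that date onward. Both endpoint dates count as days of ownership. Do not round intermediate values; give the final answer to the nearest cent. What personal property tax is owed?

$2820.91

2033-02-01 to 2033-02-15: 15 days at 3.5% → $761000 × 3.5% × 15/365 = $1094.5890
2033-02-16 to 2033-04-28: 72 days at 1.15% → $761000 × 1.15% × 72/365 = $1726.3233
Total = $2820.9123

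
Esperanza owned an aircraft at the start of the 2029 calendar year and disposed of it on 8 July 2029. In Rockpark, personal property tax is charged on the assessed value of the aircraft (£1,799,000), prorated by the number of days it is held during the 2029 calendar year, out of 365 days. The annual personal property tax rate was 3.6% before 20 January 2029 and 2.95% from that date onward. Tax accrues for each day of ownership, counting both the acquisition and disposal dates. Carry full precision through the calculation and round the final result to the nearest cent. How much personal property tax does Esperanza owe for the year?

1 January – 19 January 2029: 19 days at 3.6% → £1,799,000 × 3.6% × 19/365 = £3,371.2767
20 January – 8 July 2029: 170 days at 2.95% → £1,799,000 × 2.95% × 170/365 = £24,717.7671
Total = £28,089.0438

£28,089.04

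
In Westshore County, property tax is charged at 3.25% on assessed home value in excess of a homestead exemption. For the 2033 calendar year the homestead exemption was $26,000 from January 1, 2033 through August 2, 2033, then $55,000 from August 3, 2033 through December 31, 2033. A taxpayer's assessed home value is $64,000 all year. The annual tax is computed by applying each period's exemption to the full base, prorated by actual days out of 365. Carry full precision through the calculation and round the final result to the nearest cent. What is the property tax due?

January 1 – August 2, 2033: 214 days, exemption $26,000 → ($64,000 − $26,000) × 3.25% × 214/365 = $724.0822
August 3 – December 31, 2033: 151 days, exemption $55,000 → ($64,000 − $55,000) × 3.25% × 151/365 = $121.0068
Total = $845.0890

$845.09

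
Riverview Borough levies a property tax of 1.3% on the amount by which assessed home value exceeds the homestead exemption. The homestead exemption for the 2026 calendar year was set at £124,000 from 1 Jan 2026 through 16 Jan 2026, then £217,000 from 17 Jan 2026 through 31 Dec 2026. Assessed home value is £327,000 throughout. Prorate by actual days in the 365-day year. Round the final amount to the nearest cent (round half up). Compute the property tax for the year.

1 Jan – 16 Jan 2026: 16 days, exemption £124,000 → (£327,000 − £124,000) × 1.3% × 16/365 = £115.6822
17 Jan – 31 Dec 2026: 349 days, exemption £217,000 → (£327,000 − £217,000) × 1.3% × 349/365 = £1,367.3151
Total = £1,482.9973

£1,483.00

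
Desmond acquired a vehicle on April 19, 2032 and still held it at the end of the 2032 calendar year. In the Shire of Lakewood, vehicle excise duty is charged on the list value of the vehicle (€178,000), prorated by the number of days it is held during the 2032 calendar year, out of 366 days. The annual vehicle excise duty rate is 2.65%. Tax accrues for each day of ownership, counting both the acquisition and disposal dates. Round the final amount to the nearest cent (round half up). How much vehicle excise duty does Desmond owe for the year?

Days held (April 19 – December 31, 2032): 257 out of 366
Tax = €178,000 × 2.65% × 257/366 = €3,312.2104

€3,312.21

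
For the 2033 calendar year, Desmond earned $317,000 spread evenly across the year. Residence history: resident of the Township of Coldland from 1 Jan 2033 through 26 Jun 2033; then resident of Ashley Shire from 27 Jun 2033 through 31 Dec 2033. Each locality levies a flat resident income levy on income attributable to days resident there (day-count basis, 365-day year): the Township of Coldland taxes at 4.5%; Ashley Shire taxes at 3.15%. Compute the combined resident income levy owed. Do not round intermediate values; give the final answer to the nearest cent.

The Township of Coldland, 1 Jan – 26 Jun 2033: 177 days → $317,000 × 4.5% × 177/365 = $6,917.5479
Ashley Shire, 27 Jun – 31 Dec 2033: 188 days → $317,000 × 3.15% × 188/365 = $5,143.2164
Total = $12,060.7644

$12,060.76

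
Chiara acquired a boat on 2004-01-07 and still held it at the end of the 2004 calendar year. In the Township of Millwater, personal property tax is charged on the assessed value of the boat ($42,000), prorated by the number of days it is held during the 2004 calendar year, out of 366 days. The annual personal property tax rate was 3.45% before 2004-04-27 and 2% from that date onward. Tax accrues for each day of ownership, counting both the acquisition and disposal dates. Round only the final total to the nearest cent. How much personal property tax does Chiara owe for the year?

2004-01-07 to 2004-04-26: 111 days at 3.45% → $42,000 × 3.45% × 111/366 = $439.4508
2004-04-27 to 2004-12-31: 249 days at 2% → $42,000 × 2% × 249/366 = $571.4754
Total = $1,010.9262

$1,010.93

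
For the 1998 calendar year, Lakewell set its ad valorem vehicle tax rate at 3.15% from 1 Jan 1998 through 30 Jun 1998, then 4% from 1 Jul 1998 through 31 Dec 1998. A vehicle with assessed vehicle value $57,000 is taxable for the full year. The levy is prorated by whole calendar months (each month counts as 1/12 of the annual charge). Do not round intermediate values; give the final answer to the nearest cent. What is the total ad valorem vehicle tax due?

1 Jan – 30 Jun 1998: 6 months at 3.15% → $57,000 × 3.15% × 6/12 = $897.7500
1 Jul – 31 Dec 1998: 6 months at 4% → $57,000 × 4% × 6/12 = $1,140.0000
Total = $2,037.7500

$2,037.75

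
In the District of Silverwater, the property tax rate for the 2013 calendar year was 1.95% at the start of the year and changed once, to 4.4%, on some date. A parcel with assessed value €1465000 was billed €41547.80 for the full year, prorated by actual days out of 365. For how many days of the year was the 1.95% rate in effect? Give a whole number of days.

233 days

Let d = days at the first rate; then 365 − d days at the second rate.
€1465000 × [1.95%·d + 4.4%·(365−d)] / 365 = €41547.80
Solving gives d = 233, so the new rate took effect on 22 August 2013.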